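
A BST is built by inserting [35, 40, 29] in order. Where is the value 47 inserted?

Starting tree (level order): [35, 29, 40]
Insertion path: 35 -> 40
Result: insert 47 as right child of 40
Final tree (level order): [35, 29, 40, None, None, None, 47]


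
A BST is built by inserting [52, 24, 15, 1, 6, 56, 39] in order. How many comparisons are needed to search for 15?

Search path for 15: 52 -> 24 -> 15
Found: True
Comparisons: 3


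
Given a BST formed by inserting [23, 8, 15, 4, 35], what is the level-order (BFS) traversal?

Tree insertion order: [23, 8, 15, 4, 35]
Tree (level-order array): [23, 8, 35, 4, 15]
BFS from the root, enqueuing left then right child of each popped node:
  queue [23] -> pop 23, enqueue [8, 35], visited so far: [23]
  queue [8, 35] -> pop 8, enqueue [4, 15], visited so far: [23, 8]
  queue [35, 4, 15] -> pop 35, enqueue [none], visited so far: [23, 8, 35]
  queue [4, 15] -> pop 4, enqueue [none], visited so far: [23, 8, 35, 4]
  queue [15] -> pop 15, enqueue [none], visited so far: [23, 8, 35, 4, 15]
Result: [23, 8, 35, 4, 15]


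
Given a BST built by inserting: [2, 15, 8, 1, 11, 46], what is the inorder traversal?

Tree insertion order: [2, 15, 8, 1, 11, 46]
Tree (level-order array): [2, 1, 15, None, None, 8, 46, None, 11]
Inorder traversal: [1, 2, 8, 11, 15, 46]


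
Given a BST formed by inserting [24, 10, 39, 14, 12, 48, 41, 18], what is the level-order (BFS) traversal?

Tree insertion order: [24, 10, 39, 14, 12, 48, 41, 18]
Tree (level-order array): [24, 10, 39, None, 14, None, 48, 12, 18, 41]
BFS from the root, enqueuing left then right child of each popped node:
  queue [24] -> pop 24, enqueue [10, 39], visited so far: [24]
  queue [10, 39] -> pop 10, enqueue [14], visited so far: [24, 10]
  queue [39, 14] -> pop 39, enqueue [48], visited so far: [24, 10, 39]
  queue [14, 48] -> pop 14, enqueue [12, 18], visited so far: [24, 10, 39, 14]
  queue [48, 12, 18] -> pop 48, enqueue [41], visited so far: [24, 10, 39, 14, 48]
  queue [12, 18, 41] -> pop 12, enqueue [none], visited so far: [24, 10, 39, 14, 48, 12]
  queue [18, 41] -> pop 18, enqueue [none], visited so far: [24, 10, 39, 14, 48, 12, 18]
  queue [41] -> pop 41, enqueue [none], visited so far: [24, 10, 39, 14, 48, 12, 18, 41]
Result: [24, 10, 39, 14, 48, 12, 18, 41]


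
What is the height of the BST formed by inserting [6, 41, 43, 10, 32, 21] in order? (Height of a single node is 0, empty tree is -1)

Insertion order: [6, 41, 43, 10, 32, 21]
Tree (level-order array): [6, None, 41, 10, 43, None, 32, None, None, 21]
Compute height bottom-up (empty subtree = -1):
  height(21) = 1 + max(-1, -1) = 0
  height(32) = 1 + max(0, -1) = 1
  height(10) = 1 + max(-1, 1) = 2
  height(43) = 1 + max(-1, -1) = 0
  height(41) = 1 + max(2, 0) = 3
  height(6) = 1 + max(-1, 3) = 4
Height = 4


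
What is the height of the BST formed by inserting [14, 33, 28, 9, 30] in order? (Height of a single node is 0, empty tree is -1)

Insertion order: [14, 33, 28, 9, 30]
Tree (level-order array): [14, 9, 33, None, None, 28, None, None, 30]
Compute height bottom-up (empty subtree = -1):
  height(9) = 1 + max(-1, -1) = 0
  height(30) = 1 + max(-1, -1) = 0
  height(28) = 1 + max(-1, 0) = 1
  height(33) = 1 + max(1, -1) = 2
  height(14) = 1 + max(0, 2) = 3
Height = 3


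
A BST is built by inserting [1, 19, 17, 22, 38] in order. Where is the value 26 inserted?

Starting tree (level order): [1, None, 19, 17, 22, None, None, None, 38]
Insertion path: 1 -> 19 -> 22 -> 38
Result: insert 26 as left child of 38
Final tree (level order): [1, None, 19, 17, 22, None, None, None, 38, 26]


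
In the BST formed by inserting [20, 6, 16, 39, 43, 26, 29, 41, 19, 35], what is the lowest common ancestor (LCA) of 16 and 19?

Tree insertion order: [20, 6, 16, 39, 43, 26, 29, 41, 19, 35]
Tree (level-order array): [20, 6, 39, None, 16, 26, 43, None, 19, None, 29, 41, None, None, None, None, 35]
In a BST, the LCA of p=16, q=19 is the first node v on the
root-to-leaf path with p <= v <= q (go left if both < v, right if both > v).
Walk from root:
  at 20: both 16 and 19 < 20, go left
  at 6: both 16 and 19 > 6, go right
  at 16: 16 <= 16 <= 19, this is the LCA
LCA = 16


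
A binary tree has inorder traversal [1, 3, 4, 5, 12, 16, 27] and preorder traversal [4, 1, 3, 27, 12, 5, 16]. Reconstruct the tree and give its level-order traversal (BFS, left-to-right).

Inorder:  [1, 3, 4, 5, 12, 16, 27]
Preorder: [4, 1, 3, 27, 12, 5, 16]
Algorithm: preorder visits root first, so consume preorder in order;
for each root, split the current inorder slice at that value into
left-subtree inorder and right-subtree inorder, then recurse.
Recursive splits:
  root=4; inorder splits into left=[1, 3], right=[5, 12, 16, 27]
  root=1; inorder splits into left=[], right=[3]
  root=3; inorder splits into left=[], right=[]
  root=27; inorder splits into left=[5, 12, 16], right=[]
  root=12; inorder splits into left=[5], right=[16]
  root=5; inorder splits into left=[], right=[]
  root=16; inorder splits into left=[], right=[]
Reconstructed level-order: [4, 1, 27, 3, 12, 5, 16]


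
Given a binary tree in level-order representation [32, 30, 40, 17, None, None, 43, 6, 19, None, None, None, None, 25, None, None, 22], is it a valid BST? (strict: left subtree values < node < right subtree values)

Level-order array: [32, 30, 40, 17, None, None, 43, 6, 19, None, None, None, None, 25, None, None, 22]
Validate using subtree bounds (lo, hi): at each node, require lo < value < hi,
then recurse left with hi=value and right with lo=value.
Preorder trace (stopping at first violation):
  at node 32 with bounds (-inf, +inf): OK
  at node 30 with bounds (-inf, 32): OK
  at node 17 with bounds (-inf, 30): OK
  at node 6 with bounds (-inf, 17): OK
  at node 19 with bounds (17, 30): OK
  at node 25 with bounds (17, 19): VIOLATION
Node 25 violates its bound: not (17 < 25 < 19).
Result: Not a valid BST


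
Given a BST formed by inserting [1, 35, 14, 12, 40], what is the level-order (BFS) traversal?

Tree insertion order: [1, 35, 14, 12, 40]
Tree (level-order array): [1, None, 35, 14, 40, 12]
BFS from the root, enqueuing left then right child of each popped node:
  queue [1] -> pop 1, enqueue [35], visited so far: [1]
  queue [35] -> pop 35, enqueue [14, 40], visited so far: [1, 35]
  queue [14, 40] -> pop 14, enqueue [12], visited so far: [1, 35, 14]
  queue [40, 12] -> pop 40, enqueue [none], visited so far: [1, 35, 14, 40]
  queue [12] -> pop 12, enqueue [none], visited so far: [1, 35, 14, 40, 12]
Result: [1, 35, 14, 40, 12]


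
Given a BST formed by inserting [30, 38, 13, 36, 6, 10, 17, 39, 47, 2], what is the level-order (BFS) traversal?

Tree insertion order: [30, 38, 13, 36, 6, 10, 17, 39, 47, 2]
Tree (level-order array): [30, 13, 38, 6, 17, 36, 39, 2, 10, None, None, None, None, None, 47]
BFS from the root, enqueuing left then right child of each popped node:
  queue [30] -> pop 30, enqueue [13, 38], visited so far: [30]
  queue [13, 38] -> pop 13, enqueue [6, 17], visited so far: [30, 13]
  queue [38, 6, 17] -> pop 38, enqueue [36, 39], visited so far: [30, 13, 38]
  queue [6, 17, 36, 39] -> pop 6, enqueue [2, 10], visited so far: [30, 13, 38, 6]
  queue [17, 36, 39, 2, 10] -> pop 17, enqueue [none], visited so far: [30, 13, 38, 6, 17]
  queue [36, 39, 2, 10] -> pop 36, enqueue [none], visited so far: [30, 13, 38, 6, 17, 36]
  queue [39, 2, 10] -> pop 39, enqueue [47], visited so far: [30, 13, 38, 6, 17, 36, 39]
  queue [2, 10, 47] -> pop 2, enqueue [none], visited so far: [30, 13, 38, 6, 17, 36, 39, 2]
  queue [10, 47] -> pop 10, enqueue [none], visited so far: [30, 13, 38, 6, 17, 36, 39, 2, 10]
  queue [47] -> pop 47, enqueue [none], visited so far: [30, 13, 38, 6, 17, 36, 39, 2, 10, 47]
Result: [30, 13, 38, 6, 17, 36, 39, 2, 10, 47]


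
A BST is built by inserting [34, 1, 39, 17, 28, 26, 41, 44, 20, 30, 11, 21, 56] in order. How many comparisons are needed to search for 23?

Search path for 23: 34 -> 1 -> 17 -> 28 -> 26 -> 20 -> 21
Found: False
Comparisons: 7


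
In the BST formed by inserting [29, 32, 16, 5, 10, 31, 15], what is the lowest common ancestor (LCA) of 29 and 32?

Tree insertion order: [29, 32, 16, 5, 10, 31, 15]
Tree (level-order array): [29, 16, 32, 5, None, 31, None, None, 10, None, None, None, 15]
In a BST, the LCA of p=29, q=32 is the first node v on the
root-to-leaf path with p <= v <= q (go left if both < v, right if both > v).
Walk from root:
  at 29: 29 <= 29 <= 32, this is the LCA
LCA = 29


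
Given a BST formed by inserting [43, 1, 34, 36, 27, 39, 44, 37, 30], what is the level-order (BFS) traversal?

Tree insertion order: [43, 1, 34, 36, 27, 39, 44, 37, 30]
Tree (level-order array): [43, 1, 44, None, 34, None, None, 27, 36, None, 30, None, 39, None, None, 37]
BFS from the root, enqueuing left then right child of each popped node:
  queue [43] -> pop 43, enqueue [1, 44], visited so far: [43]
  queue [1, 44] -> pop 1, enqueue [34], visited so far: [43, 1]
  queue [44, 34] -> pop 44, enqueue [none], visited so far: [43, 1, 44]
  queue [34] -> pop 34, enqueue [27, 36], visited so far: [43, 1, 44, 34]
  queue [27, 36] -> pop 27, enqueue [30], visited so far: [43, 1, 44, 34, 27]
  queue [36, 30] -> pop 36, enqueue [39], visited so far: [43, 1, 44, 34, 27, 36]
  queue [30, 39] -> pop 30, enqueue [none], visited so far: [43, 1, 44, 34, 27, 36, 30]
  queue [39] -> pop 39, enqueue [37], visited so far: [43, 1, 44, 34, 27, 36, 30, 39]
  queue [37] -> pop 37, enqueue [none], visited so far: [43, 1, 44, 34, 27, 36, 30, 39, 37]
Result: [43, 1, 44, 34, 27, 36, 30, 39, 37]


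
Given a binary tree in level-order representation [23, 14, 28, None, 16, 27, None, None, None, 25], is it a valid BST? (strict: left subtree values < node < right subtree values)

Level-order array: [23, 14, 28, None, 16, 27, None, None, None, 25]
Validate using subtree bounds (lo, hi): at each node, require lo < value < hi,
then recurse left with hi=value and right with lo=value.
Preorder trace (stopping at first violation):
  at node 23 with bounds (-inf, +inf): OK
  at node 14 with bounds (-inf, 23): OK
  at node 16 with bounds (14, 23): OK
  at node 28 with bounds (23, +inf): OK
  at node 27 with bounds (23, 28): OK
  at node 25 with bounds (23, 27): OK
No violation found at any node.
Result: Valid BST


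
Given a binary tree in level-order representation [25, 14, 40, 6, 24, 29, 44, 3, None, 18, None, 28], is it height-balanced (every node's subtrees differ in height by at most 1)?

Tree (level-order array): [25, 14, 40, 6, 24, 29, 44, 3, None, 18, None, 28]
Definition: a tree is height-balanced if, at every node, |h(left) - h(right)| <= 1 (empty subtree has height -1).
Bottom-up per-node check:
  node 3: h_left=-1, h_right=-1, diff=0 [OK], height=0
  node 6: h_left=0, h_right=-1, diff=1 [OK], height=1
  node 18: h_left=-1, h_right=-1, diff=0 [OK], height=0
  node 24: h_left=0, h_right=-1, diff=1 [OK], height=1
  node 14: h_left=1, h_right=1, diff=0 [OK], height=2
  node 28: h_left=-1, h_right=-1, diff=0 [OK], height=0
  node 29: h_left=0, h_right=-1, diff=1 [OK], height=1
  node 44: h_left=-1, h_right=-1, diff=0 [OK], height=0
  node 40: h_left=1, h_right=0, diff=1 [OK], height=2
  node 25: h_left=2, h_right=2, diff=0 [OK], height=3
All nodes satisfy the balance condition.
Result: Balanced


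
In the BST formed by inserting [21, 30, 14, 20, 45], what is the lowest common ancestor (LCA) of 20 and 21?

Tree insertion order: [21, 30, 14, 20, 45]
Tree (level-order array): [21, 14, 30, None, 20, None, 45]
In a BST, the LCA of p=20, q=21 is the first node v on the
root-to-leaf path with p <= v <= q (go left if both < v, right if both > v).
Walk from root:
  at 21: 20 <= 21 <= 21, this is the LCA
LCA = 21


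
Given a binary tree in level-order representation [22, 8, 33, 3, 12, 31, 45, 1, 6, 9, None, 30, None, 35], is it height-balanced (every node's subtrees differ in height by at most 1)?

Tree (level-order array): [22, 8, 33, 3, 12, 31, 45, 1, 6, 9, None, 30, None, 35]
Definition: a tree is height-balanced if, at every node, |h(left) - h(right)| <= 1 (empty subtree has height -1).
Bottom-up per-node check:
  node 1: h_left=-1, h_right=-1, diff=0 [OK], height=0
  node 6: h_left=-1, h_right=-1, diff=0 [OK], height=0
  node 3: h_left=0, h_right=0, diff=0 [OK], height=1
  node 9: h_left=-1, h_right=-1, diff=0 [OK], height=0
  node 12: h_left=0, h_right=-1, diff=1 [OK], height=1
  node 8: h_left=1, h_right=1, diff=0 [OK], height=2
  node 30: h_left=-1, h_right=-1, diff=0 [OK], height=0
  node 31: h_left=0, h_right=-1, diff=1 [OK], height=1
  node 35: h_left=-1, h_right=-1, diff=0 [OK], height=0
  node 45: h_left=0, h_right=-1, diff=1 [OK], height=1
  node 33: h_left=1, h_right=1, diff=0 [OK], height=2
  node 22: h_left=2, h_right=2, diff=0 [OK], height=3
All nodes satisfy the balance condition.
Result: Balanced


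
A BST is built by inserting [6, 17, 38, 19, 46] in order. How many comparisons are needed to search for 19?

Search path for 19: 6 -> 17 -> 38 -> 19
Found: True
Comparisons: 4


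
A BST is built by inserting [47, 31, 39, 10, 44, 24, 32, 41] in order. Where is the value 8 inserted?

Starting tree (level order): [47, 31, None, 10, 39, None, 24, 32, 44, None, None, None, None, 41]
Insertion path: 47 -> 31 -> 10
Result: insert 8 as left child of 10
Final tree (level order): [47, 31, None, 10, 39, 8, 24, 32, 44, None, None, None, None, None, None, 41]


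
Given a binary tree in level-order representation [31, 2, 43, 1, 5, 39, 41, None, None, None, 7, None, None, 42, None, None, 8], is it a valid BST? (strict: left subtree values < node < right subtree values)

Level-order array: [31, 2, 43, 1, 5, 39, 41, None, None, None, 7, None, None, 42, None, None, 8]
Validate using subtree bounds (lo, hi): at each node, require lo < value < hi,
then recurse left with hi=value and right with lo=value.
Preorder trace (stopping at first violation):
  at node 31 with bounds (-inf, +inf): OK
  at node 2 with bounds (-inf, 31): OK
  at node 1 with bounds (-inf, 2): OK
  at node 5 with bounds (2, 31): OK
  at node 7 with bounds (5, 31): OK
  at node 8 with bounds (7, 31): OK
  at node 43 with bounds (31, +inf): OK
  at node 39 with bounds (31, 43): OK
  at node 41 with bounds (43, +inf): VIOLATION
Node 41 violates its bound: not (43 < 41 < +inf).
Result: Not a valid BST


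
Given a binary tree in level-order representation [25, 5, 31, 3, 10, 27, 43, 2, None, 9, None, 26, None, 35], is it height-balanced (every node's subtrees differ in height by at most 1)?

Tree (level-order array): [25, 5, 31, 3, 10, 27, 43, 2, None, 9, None, 26, None, 35]
Definition: a tree is height-balanced if, at every node, |h(left) - h(right)| <= 1 (empty subtree has height -1).
Bottom-up per-node check:
  node 2: h_left=-1, h_right=-1, diff=0 [OK], height=0
  node 3: h_left=0, h_right=-1, diff=1 [OK], height=1
  node 9: h_left=-1, h_right=-1, diff=0 [OK], height=0
  node 10: h_left=0, h_right=-1, diff=1 [OK], height=1
  node 5: h_left=1, h_right=1, diff=0 [OK], height=2
  node 26: h_left=-1, h_right=-1, diff=0 [OK], height=0
  node 27: h_left=0, h_right=-1, diff=1 [OK], height=1
  node 35: h_left=-1, h_right=-1, diff=0 [OK], height=0
  node 43: h_left=0, h_right=-1, diff=1 [OK], height=1
  node 31: h_left=1, h_right=1, diff=0 [OK], height=2
  node 25: h_left=2, h_right=2, diff=0 [OK], height=3
All nodes satisfy the balance condition.
Result: Balanced


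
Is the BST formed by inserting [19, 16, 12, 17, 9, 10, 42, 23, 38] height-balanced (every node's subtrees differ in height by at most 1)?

Tree (level-order array): [19, 16, 42, 12, 17, 23, None, 9, None, None, None, None, 38, None, 10]
Definition: a tree is height-balanced if, at every node, |h(left) - h(right)| <= 1 (empty subtree has height -1).
Bottom-up per-node check:
  node 10: h_left=-1, h_right=-1, diff=0 [OK], height=0
  node 9: h_left=-1, h_right=0, diff=1 [OK], height=1
  node 12: h_left=1, h_right=-1, diff=2 [FAIL (|1--1|=2 > 1)], height=2
  node 17: h_left=-1, h_right=-1, diff=0 [OK], height=0
  node 16: h_left=2, h_right=0, diff=2 [FAIL (|2-0|=2 > 1)], height=3
  node 38: h_left=-1, h_right=-1, diff=0 [OK], height=0
  node 23: h_left=-1, h_right=0, diff=1 [OK], height=1
  node 42: h_left=1, h_right=-1, diff=2 [FAIL (|1--1|=2 > 1)], height=2
  node 19: h_left=3, h_right=2, diff=1 [OK], height=4
Node 12 violates the condition: |1 - -1| = 2 > 1.
Result: Not balanced


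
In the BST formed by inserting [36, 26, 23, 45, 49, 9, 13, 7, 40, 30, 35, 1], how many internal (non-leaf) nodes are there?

Tree built from: [36, 26, 23, 45, 49, 9, 13, 7, 40, 30, 35, 1]
Tree (level-order array): [36, 26, 45, 23, 30, 40, 49, 9, None, None, 35, None, None, None, None, 7, 13, None, None, 1]
Rule: An internal node has at least one child.
Per-node child counts:
  node 36: 2 child(ren)
  node 26: 2 child(ren)
  node 23: 1 child(ren)
  node 9: 2 child(ren)
  node 7: 1 child(ren)
  node 1: 0 child(ren)
  node 13: 0 child(ren)
  node 30: 1 child(ren)
  node 35: 0 child(ren)
  node 45: 2 child(ren)
  node 40: 0 child(ren)
  node 49: 0 child(ren)
Matching nodes: [36, 26, 23, 9, 7, 30, 45]
Count of internal (non-leaf) nodes: 7


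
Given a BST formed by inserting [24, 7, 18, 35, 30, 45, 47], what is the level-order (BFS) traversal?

Tree insertion order: [24, 7, 18, 35, 30, 45, 47]
Tree (level-order array): [24, 7, 35, None, 18, 30, 45, None, None, None, None, None, 47]
BFS from the root, enqueuing left then right child of each popped node:
  queue [24] -> pop 24, enqueue [7, 35], visited so far: [24]
  queue [7, 35] -> pop 7, enqueue [18], visited so far: [24, 7]
  queue [35, 18] -> pop 35, enqueue [30, 45], visited so far: [24, 7, 35]
  queue [18, 30, 45] -> pop 18, enqueue [none], visited so far: [24, 7, 35, 18]
  queue [30, 45] -> pop 30, enqueue [none], visited so far: [24, 7, 35, 18, 30]
  queue [45] -> pop 45, enqueue [47], visited so far: [24, 7, 35, 18, 30, 45]
  queue [47] -> pop 47, enqueue [none], visited so far: [24, 7, 35, 18, 30, 45, 47]
Result: [24, 7, 35, 18, 30, 45, 47]


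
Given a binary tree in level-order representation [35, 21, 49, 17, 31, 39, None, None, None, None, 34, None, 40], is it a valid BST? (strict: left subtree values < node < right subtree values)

Level-order array: [35, 21, 49, 17, 31, 39, None, None, None, None, 34, None, 40]
Validate using subtree bounds (lo, hi): at each node, require lo < value < hi,
then recurse left with hi=value and right with lo=value.
Preorder trace (stopping at first violation):
  at node 35 with bounds (-inf, +inf): OK
  at node 21 with bounds (-inf, 35): OK
  at node 17 with bounds (-inf, 21): OK
  at node 31 with bounds (21, 35): OK
  at node 34 with bounds (31, 35): OK
  at node 49 with bounds (35, +inf): OK
  at node 39 with bounds (35, 49): OK
  at node 40 with bounds (39, 49): OK
No violation found at any node.
Result: Valid BST


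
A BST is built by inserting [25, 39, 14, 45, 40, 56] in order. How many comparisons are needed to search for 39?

Search path for 39: 25 -> 39
Found: True
Comparisons: 2


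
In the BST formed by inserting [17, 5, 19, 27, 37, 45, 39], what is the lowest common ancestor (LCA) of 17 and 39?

Tree insertion order: [17, 5, 19, 27, 37, 45, 39]
Tree (level-order array): [17, 5, 19, None, None, None, 27, None, 37, None, 45, 39]
In a BST, the LCA of p=17, q=39 is the first node v on the
root-to-leaf path with p <= v <= q (go left if both < v, right if both > v).
Walk from root:
  at 17: 17 <= 17 <= 39, this is the LCA
LCA = 17


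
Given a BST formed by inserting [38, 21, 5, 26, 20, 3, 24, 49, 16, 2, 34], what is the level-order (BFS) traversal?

Tree insertion order: [38, 21, 5, 26, 20, 3, 24, 49, 16, 2, 34]
Tree (level-order array): [38, 21, 49, 5, 26, None, None, 3, 20, 24, 34, 2, None, 16]
BFS from the root, enqueuing left then right child of each popped node:
  queue [38] -> pop 38, enqueue [21, 49], visited so far: [38]
  queue [21, 49] -> pop 21, enqueue [5, 26], visited so far: [38, 21]
  queue [49, 5, 26] -> pop 49, enqueue [none], visited so far: [38, 21, 49]
  queue [5, 26] -> pop 5, enqueue [3, 20], visited so far: [38, 21, 49, 5]
  queue [26, 3, 20] -> pop 26, enqueue [24, 34], visited so far: [38, 21, 49, 5, 26]
  queue [3, 20, 24, 34] -> pop 3, enqueue [2], visited so far: [38, 21, 49, 5, 26, 3]
  queue [20, 24, 34, 2] -> pop 20, enqueue [16], visited so far: [38, 21, 49, 5, 26, 3, 20]
  queue [24, 34, 2, 16] -> pop 24, enqueue [none], visited so far: [38, 21, 49, 5, 26, 3, 20, 24]
  queue [34, 2, 16] -> pop 34, enqueue [none], visited so far: [38, 21, 49, 5, 26, 3, 20, 24, 34]
  queue [2, 16] -> pop 2, enqueue [none], visited so far: [38, 21, 49, 5, 26, 3, 20, 24, 34, 2]
  queue [16] -> pop 16, enqueue [none], visited so far: [38, 21, 49, 5, 26, 3, 20, 24, 34, 2, 16]
Result: [38, 21, 49, 5, 26, 3, 20, 24, 34, 2, 16]


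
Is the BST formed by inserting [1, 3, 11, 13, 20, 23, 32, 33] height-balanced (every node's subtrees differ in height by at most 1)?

Tree (level-order array): [1, None, 3, None, 11, None, 13, None, 20, None, 23, None, 32, None, 33]
Definition: a tree is height-balanced if, at every node, |h(left) - h(right)| <= 1 (empty subtree has height -1).
Bottom-up per-node check:
  node 33: h_left=-1, h_right=-1, diff=0 [OK], height=0
  node 32: h_left=-1, h_right=0, diff=1 [OK], height=1
  node 23: h_left=-1, h_right=1, diff=2 [FAIL (|-1-1|=2 > 1)], height=2
  node 20: h_left=-1, h_right=2, diff=3 [FAIL (|-1-2|=3 > 1)], height=3
  node 13: h_left=-1, h_right=3, diff=4 [FAIL (|-1-3|=4 > 1)], height=4
  node 11: h_left=-1, h_right=4, diff=5 [FAIL (|-1-4|=5 > 1)], height=5
  node 3: h_left=-1, h_right=5, diff=6 [FAIL (|-1-5|=6 > 1)], height=6
  node 1: h_left=-1, h_right=6, diff=7 [FAIL (|-1-6|=7 > 1)], height=7
Node 23 violates the condition: |-1 - 1| = 2 > 1.
Result: Not balanced


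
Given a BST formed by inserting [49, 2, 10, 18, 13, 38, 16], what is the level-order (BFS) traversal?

Tree insertion order: [49, 2, 10, 18, 13, 38, 16]
Tree (level-order array): [49, 2, None, None, 10, None, 18, 13, 38, None, 16]
BFS from the root, enqueuing left then right child of each popped node:
  queue [49] -> pop 49, enqueue [2], visited so far: [49]
  queue [2] -> pop 2, enqueue [10], visited so far: [49, 2]
  queue [10] -> pop 10, enqueue [18], visited so far: [49, 2, 10]
  queue [18] -> pop 18, enqueue [13, 38], visited so far: [49, 2, 10, 18]
  queue [13, 38] -> pop 13, enqueue [16], visited so far: [49, 2, 10, 18, 13]
  queue [38, 16] -> pop 38, enqueue [none], visited so far: [49, 2, 10, 18, 13, 38]
  queue [16] -> pop 16, enqueue [none], visited so far: [49, 2, 10, 18, 13, 38, 16]
Result: [49, 2, 10, 18, 13, 38, 16]


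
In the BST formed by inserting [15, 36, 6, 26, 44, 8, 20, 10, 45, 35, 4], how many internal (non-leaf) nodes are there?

Tree built from: [15, 36, 6, 26, 44, 8, 20, 10, 45, 35, 4]
Tree (level-order array): [15, 6, 36, 4, 8, 26, 44, None, None, None, 10, 20, 35, None, 45]
Rule: An internal node has at least one child.
Per-node child counts:
  node 15: 2 child(ren)
  node 6: 2 child(ren)
  node 4: 0 child(ren)
  node 8: 1 child(ren)
  node 10: 0 child(ren)
  node 36: 2 child(ren)
  node 26: 2 child(ren)
  node 20: 0 child(ren)
  node 35: 0 child(ren)
  node 44: 1 child(ren)
  node 45: 0 child(ren)
Matching nodes: [15, 6, 8, 36, 26, 44]
Count of internal (non-leaf) nodes: 6


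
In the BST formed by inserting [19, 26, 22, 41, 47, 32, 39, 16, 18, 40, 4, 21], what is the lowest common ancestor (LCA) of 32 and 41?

Tree insertion order: [19, 26, 22, 41, 47, 32, 39, 16, 18, 40, 4, 21]
Tree (level-order array): [19, 16, 26, 4, 18, 22, 41, None, None, None, None, 21, None, 32, 47, None, None, None, 39, None, None, None, 40]
In a BST, the LCA of p=32, q=41 is the first node v on the
root-to-leaf path with p <= v <= q (go left if both < v, right if both > v).
Walk from root:
  at 19: both 32 and 41 > 19, go right
  at 26: both 32 and 41 > 26, go right
  at 41: 32 <= 41 <= 41, this is the LCA
LCA = 41


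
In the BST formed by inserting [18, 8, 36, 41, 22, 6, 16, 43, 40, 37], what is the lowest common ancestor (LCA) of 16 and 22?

Tree insertion order: [18, 8, 36, 41, 22, 6, 16, 43, 40, 37]
Tree (level-order array): [18, 8, 36, 6, 16, 22, 41, None, None, None, None, None, None, 40, 43, 37]
In a BST, the LCA of p=16, q=22 is the first node v on the
root-to-leaf path with p <= v <= q (go left if both < v, right if both > v).
Walk from root:
  at 18: 16 <= 18 <= 22, this is the LCA
LCA = 18


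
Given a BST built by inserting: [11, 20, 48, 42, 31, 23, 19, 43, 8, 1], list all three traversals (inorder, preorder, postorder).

Tree insertion order: [11, 20, 48, 42, 31, 23, 19, 43, 8, 1]
Tree (level-order array): [11, 8, 20, 1, None, 19, 48, None, None, None, None, 42, None, 31, 43, 23]
Inorder (L, root, R): [1, 8, 11, 19, 20, 23, 31, 42, 43, 48]
Preorder (root, L, R): [11, 8, 1, 20, 19, 48, 42, 31, 23, 43]
Postorder (L, R, root): [1, 8, 19, 23, 31, 43, 42, 48, 20, 11]


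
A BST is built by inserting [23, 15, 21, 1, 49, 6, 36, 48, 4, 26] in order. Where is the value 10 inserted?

Starting tree (level order): [23, 15, 49, 1, 21, 36, None, None, 6, None, None, 26, 48, 4]
Insertion path: 23 -> 15 -> 1 -> 6
Result: insert 10 as right child of 6
Final tree (level order): [23, 15, 49, 1, 21, 36, None, None, 6, None, None, 26, 48, 4, 10]


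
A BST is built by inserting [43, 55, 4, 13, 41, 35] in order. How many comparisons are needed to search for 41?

Search path for 41: 43 -> 4 -> 13 -> 41
Found: True
Comparisons: 4


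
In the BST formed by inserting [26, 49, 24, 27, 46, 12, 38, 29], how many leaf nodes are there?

Tree built from: [26, 49, 24, 27, 46, 12, 38, 29]
Tree (level-order array): [26, 24, 49, 12, None, 27, None, None, None, None, 46, 38, None, 29]
Rule: A leaf has 0 children.
Per-node child counts:
  node 26: 2 child(ren)
  node 24: 1 child(ren)
  node 12: 0 child(ren)
  node 49: 1 child(ren)
  node 27: 1 child(ren)
  node 46: 1 child(ren)
  node 38: 1 child(ren)
  node 29: 0 child(ren)
Matching nodes: [12, 29]
Count of leaf nodes: 2


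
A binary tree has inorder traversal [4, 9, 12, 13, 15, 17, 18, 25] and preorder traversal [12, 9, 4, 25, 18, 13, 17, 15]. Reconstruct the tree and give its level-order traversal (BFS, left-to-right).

Inorder:  [4, 9, 12, 13, 15, 17, 18, 25]
Preorder: [12, 9, 4, 25, 18, 13, 17, 15]
Algorithm: preorder visits root first, so consume preorder in order;
for each root, split the current inorder slice at that value into
left-subtree inorder and right-subtree inorder, then recurse.
Recursive splits:
  root=12; inorder splits into left=[4, 9], right=[13, 15, 17, 18, 25]
  root=9; inorder splits into left=[4], right=[]
  root=4; inorder splits into left=[], right=[]
  root=25; inorder splits into left=[13, 15, 17, 18], right=[]
  root=18; inorder splits into left=[13, 15, 17], right=[]
  root=13; inorder splits into left=[], right=[15, 17]
  root=17; inorder splits into left=[15], right=[]
  root=15; inorder splits into left=[], right=[]
Reconstructed level-order: [12, 9, 25, 4, 18, 13, 17, 15]


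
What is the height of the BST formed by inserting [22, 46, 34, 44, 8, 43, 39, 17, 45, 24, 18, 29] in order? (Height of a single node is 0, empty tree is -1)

Insertion order: [22, 46, 34, 44, 8, 43, 39, 17, 45, 24, 18, 29]
Tree (level-order array): [22, 8, 46, None, 17, 34, None, None, 18, 24, 44, None, None, None, 29, 43, 45, None, None, 39]
Compute height bottom-up (empty subtree = -1):
  height(18) = 1 + max(-1, -1) = 0
  height(17) = 1 + max(-1, 0) = 1
  height(8) = 1 + max(-1, 1) = 2
  height(29) = 1 + max(-1, -1) = 0
  height(24) = 1 + max(-1, 0) = 1
  height(39) = 1 + max(-1, -1) = 0
  height(43) = 1 + max(0, -1) = 1
  height(45) = 1 + max(-1, -1) = 0
  height(44) = 1 + max(1, 0) = 2
  height(34) = 1 + max(1, 2) = 3
  height(46) = 1 + max(3, -1) = 4
  height(22) = 1 + max(2, 4) = 5
Height = 5


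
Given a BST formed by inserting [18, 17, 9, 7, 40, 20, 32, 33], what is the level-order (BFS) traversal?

Tree insertion order: [18, 17, 9, 7, 40, 20, 32, 33]
Tree (level-order array): [18, 17, 40, 9, None, 20, None, 7, None, None, 32, None, None, None, 33]
BFS from the root, enqueuing left then right child of each popped node:
  queue [18] -> pop 18, enqueue [17, 40], visited so far: [18]
  queue [17, 40] -> pop 17, enqueue [9], visited so far: [18, 17]
  queue [40, 9] -> pop 40, enqueue [20], visited so far: [18, 17, 40]
  queue [9, 20] -> pop 9, enqueue [7], visited so far: [18, 17, 40, 9]
  queue [20, 7] -> pop 20, enqueue [32], visited so far: [18, 17, 40, 9, 20]
  queue [7, 32] -> pop 7, enqueue [none], visited so far: [18, 17, 40, 9, 20, 7]
  queue [32] -> pop 32, enqueue [33], visited so far: [18, 17, 40, 9, 20, 7, 32]
  queue [33] -> pop 33, enqueue [none], visited so far: [18, 17, 40, 9, 20, 7, 32, 33]
Result: [18, 17, 40, 9, 20, 7, 32, 33]


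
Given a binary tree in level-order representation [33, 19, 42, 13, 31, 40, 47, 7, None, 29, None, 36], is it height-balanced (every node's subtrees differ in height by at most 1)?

Tree (level-order array): [33, 19, 42, 13, 31, 40, 47, 7, None, 29, None, 36]
Definition: a tree is height-balanced if, at every node, |h(left) - h(right)| <= 1 (empty subtree has height -1).
Bottom-up per-node check:
  node 7: h_left=-1, h_right=-1, diff=0 [OK], height=0
  node 13: h_left=0, h_right=-1, diff=1 [OK], height=1
  node 29: h_left=-1, h_right=-1, diff=0 [OK], height=0
  node 31: h_left=0, h_right=-1, diff=1 [OK], height=1
  node 19: h_left=1, h_right=1, diff=0 [OK], height=2
  node 36: h_left=-1, h_right=-1, diff=0 [OK], height=0
  node 40: h_left=0, h_right=-1, diff=1 [OK], height=1
  node 47: h_left=-1, h_right=-1, diff=0 [OK], height=0
  node 42: h_left=1, h_right=0, diff=1 [OK], height=2
  node 33: h_left=2, h_right=2, diff=0 [OK], height=3
All nodes satisfy the balance condition.
Result: Balanced


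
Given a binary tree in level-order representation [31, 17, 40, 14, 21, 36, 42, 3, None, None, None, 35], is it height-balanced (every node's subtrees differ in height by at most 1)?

Tree (level-order array): [31, 17, 40, 14, 21, 36, 42, 3, None, None, None, 35]
Definition: a tree is height-balanced if, at every node, |h(left) - h(right)| <= 1 (empty subtree has height -1).
Bottom-up per-node check:
  node 3: h_left=-1, h_right=-1, diff=0 [OK], height=0
  node 14: h_left=0, h_right=-1, diff=1 [OK], height=1
  node 21: h_left=-1, h_right=-1, diff=0 [OK], height=0
  node 17: h_left=1, h_right=0, diff=1 [OK], height=2
  node 35: h_left=-1, h_right=-1, diff=0 [OK], height=0
  node 36: h_left=0, h_right=-1, diff=1 [OK], height=1
  node 42: h_left=-1, h_right=-1, diff=0 [OK], height=0
  node 40: h_left=1, h_right=0, diff=1 [OK], height=2
  node 31: h_left=2, h_right=2, diff=0 [OK], height=3
All nodes satisfy the balance condition.
Result: Balanced


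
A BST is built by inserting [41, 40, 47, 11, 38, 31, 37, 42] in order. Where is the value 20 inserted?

Starting tree (level order): [41, 40, 47, 11, None, 42, None, None, 38, None, None, 31, None, None, 37]
Insertion path: 41 -> 40 -> 11 -> 38 -> 31
Result: insert 20 as left child of 31
Final tree (level order): [41, 40, 47, 11, None, 42, None, None, 38, None, None, 31, None, 20, 37]


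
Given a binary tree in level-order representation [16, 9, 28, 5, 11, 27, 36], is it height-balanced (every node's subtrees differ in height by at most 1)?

Tree (level-order array): [16, 9, 28, 5, 11, 27, 36]
Definition: a tree is height-balanced if, at every node, |h(left) - h(right)| <= 1 (empty subtree has height -1).
Bottom-up per-node check:
  node 5: h_left=-1, h_right=-1, diff=0 [OK], height=0
  node 11: h_left=-1, h_right=-1, diff=0 [OK], height=0
  node 9: h_left=0, h_right=0, diff=0 [OK], height=1
  node 27: h_left=-1, h_right=-1, diff=0 [OK], height=0
  node 36: h_left=-1, h_right=-1, diff=0 [OK], height=0
  node 28: h_left=0, h_right=0, diff=0 [OK], height=1
  node 16: h_left=1, h_right=1, diff=0 [OK], height=2
All nodes satisfy the balance condition.
Result: Balanced


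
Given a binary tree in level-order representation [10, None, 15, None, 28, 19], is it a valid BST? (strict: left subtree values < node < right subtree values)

Level-order array: [10, None, 15, None, 28, 19]
Validate using subtree bounds (lo, hi): at each node, require lo < value < hi,
then recurse left with hi=value and right with lo=value.
Preorder trace (stopping at first violation):
  at node 10 with bounds (-inf, +inf): OK
  at node 15 with bounds (10, +inf): OK
  at node 28 with bounds (15, +inf): OK
  at node 19 with bounds (15, 28): OK
No violation found at any node.
Result: Valid BST


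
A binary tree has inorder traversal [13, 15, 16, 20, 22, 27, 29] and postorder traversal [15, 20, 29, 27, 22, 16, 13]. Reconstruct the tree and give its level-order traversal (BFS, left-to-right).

Inorder:   [13, 15, 16, 20, 22, 27, 29]
Postorder: [15, 20, 29, 27, 22, 16, 13]
Algorithm: postorder visits root last, so walk postorder right-to-left;
each value is the root of the current inorder slice — split it at that
value, recurse on the right subtree first, then the left.
Recursive splits:
  root=13; inorder splits into left=[], right=[15, 16, 20, 22, 27, 29]
  root=16; inorder splits into left=[15], right=[20, 22, 27, 29]
  root=22; inorder splits into left=[20], right=[27, 29]
  root=27; inorder splits into left=[], right=[29]
  root=29; inorder splits into left=[], right=[]
  root=20; inorder splits into left=[], right=[]
  root=15; inorder splits into left=[], right=[]
Reconstructed level-order: [13, 16, 15, 22, 20, 27, 29]


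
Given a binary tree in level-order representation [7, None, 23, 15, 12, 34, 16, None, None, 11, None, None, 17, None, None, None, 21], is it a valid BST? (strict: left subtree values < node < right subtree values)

Level-order array: [7, None, 23, 15, 12, 34, 16, None, None, 11, None, None, 17, None, None, None, 21]
Validate using subtree bounds (lo, hi): at each node, require lo < value < hi,
then recurse left with hi=value and right with lo=value.
Preorder trace (stopping at first violation):
  at node 7 with bounds (-inf, +inf): OK
  at node 23 with bounds (7, +inf): OK
  at node 15 with bounds (7, 23): OK
  at node 34 with bounds (7, 15): VIOLATION
Node 34 violates its bound: not (7 < 34 < 15).
Result: Not a valid BST


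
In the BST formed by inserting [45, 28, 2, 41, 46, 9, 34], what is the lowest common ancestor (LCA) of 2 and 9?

Tree insertion order: [45, 28, 2, 41, 46, 9, 34]
Tree (level-order array): [45, 28, 46, 2, 41, None, None, None, 9, 34]
In a BST, the LCA of p=2, q=9 is the first node v on the
root-to-leaf path with p <= v <= q (go left if both < v, right if both > v).
Walk from root:
  at 45: both 2 and 9 < 45, go left
  at 28: both 2 and 9 < 28, go left
  at 2: 2 <= 2 <= 9, this is the LCA
LCA = 2


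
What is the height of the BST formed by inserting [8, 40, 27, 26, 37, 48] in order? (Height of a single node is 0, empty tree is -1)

Insertion order: [8, 40, 27, 26, 37, 48]
Tree (level-order array): [8, None, 40, 27, 48, 26, 37]
Compute height bottom-up (empty subtree = -1):
  height(26) = 1 + max(-1, -1) = 0
  height(37) = 1 + max(-1, -1) = 0
  height(27) = 1 + max(0, 0) = 1
  height(48) = 1 + max(-1, -1) = 0
  height(40) = 1 + max(1, 0) = 2
  height(8) = 1 + max(-1, 2) = 3
Height = 3


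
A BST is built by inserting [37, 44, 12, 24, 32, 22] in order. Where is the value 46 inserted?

Starting tree (level order): [37, 12, 44, None, 24, None, None, 22, 32]
Insertion path: 37 -> 44
Result: insert 46 as right child of 44
Final tree (level order): [37, 12, 44, None, 24, None, 46, 22, 32]


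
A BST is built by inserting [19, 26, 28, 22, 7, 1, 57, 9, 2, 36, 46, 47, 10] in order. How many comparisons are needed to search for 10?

Search path for 10: 19 -> 7 -> 9 -> 10
Found: True
Comparisons: 4


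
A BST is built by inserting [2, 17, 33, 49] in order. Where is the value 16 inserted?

Starting tree (level order): [2, None, 17, None, 33, None, 49]
Insertion path: 2 -> 17
Result: insert 16 as left child of 17
Final tree (level order): [2, None, 17, 16, 33, None, None, None, 49]


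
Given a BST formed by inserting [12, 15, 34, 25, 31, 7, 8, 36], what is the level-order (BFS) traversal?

Tree insertion order: [12, 15, 34, 25, 31, 7, 8, 36]
Tree (level-order array): [12, 7, 15, None, 8, None, 34, None, None, 25, 36, None, 31]
BFS from the root, enqueuing left then right child of each popped node:
  queue [12] -> pop 12, enqueue [7, 15], visited so far: [12]
  queue [7, 15] -> pop 7, enqueue [8], visited so far: [12, 7]
  queue [15, 8] -> pop 15, enqueue [34], visited so far: [12, 7, 15]
  queue [8, 34] -> pop 8, enqueue [none], visited so far: [12, 7, 15, 8]
  queue [34] -> pop 34, enqueue [25, 36], visited so far: [12, 7, 15, 8, 34]
  queue [25, 36] -> pop 25, enqueue [31], visited so far: [12, 7, 15, 8, 34, 25]
  queue [36, 31] -> pop 36, enqueue [none], visited so far: [12, 7, 15, 8, 34, 25, 36]
  queue [31] -> pop 31, enqueue [none], visited so far: [12, 7, 15, 8, 34, 25, 36, 31]
Result: [12, 7, 15, 8, 34, 25, 36, 31]


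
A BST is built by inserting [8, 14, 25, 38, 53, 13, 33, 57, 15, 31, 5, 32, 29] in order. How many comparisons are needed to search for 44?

Search path for 44: 8 -> 14 -> 25 -> 38 -> 53
Found: False
Comparisons: 5


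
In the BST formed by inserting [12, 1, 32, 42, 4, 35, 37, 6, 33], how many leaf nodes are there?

Tree built from: [12, 1, 32, 42, 4, 35, 37, 6, 33]
Tree (level-order array): [12, 1, 32, None, 4, None, 42, None, 6, 35, None, None, None, 33, 37]
Rule: A leaf has 0 children.
Per-node child counts:
  node 12: 2 child(ren)
  node 1: 1 child(ren)
  node 4: 1 child(ren)
  node 6: 0 child(ren)
  node 32: 1 child(ren)
  node 42: 1 child(ren)
  node 35: 2 child(ren)
  node 33: 0 child(ren)
  node 37: 0 child(ren)
Matching nodes: [6, 33, 37]
Count of leaf nodes: 3


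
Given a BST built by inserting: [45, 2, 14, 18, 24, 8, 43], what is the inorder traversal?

Tree insertion order: [45, 2, 14, 18, 24, 8, 43]
Tree (level-order array): [45, 2, None, None, 14, 8, 18, None, None, None, 24, None, 43]
Inorder traversal: [2, 8, 14, 18, 24, 43, 45]


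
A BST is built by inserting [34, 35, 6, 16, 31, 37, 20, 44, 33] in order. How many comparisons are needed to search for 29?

Search path for 29: 34 -> 6 -> 16 -> 31 -> 20
Found: False
Comparisons: 5


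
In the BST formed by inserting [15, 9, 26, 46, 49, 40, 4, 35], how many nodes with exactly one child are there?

Tree built from: [15, 9, 26, 46, 49, 40, 4, 35]
Tree (level-order array): [15, 9, 26, 4, None, None, 46, None, None, 40, 49, 35]
Rule: These are nodes with exactly 1 non-null child.
Per-node child counts:
  node 15: 2 child(ren)
  node 9: 1 child(ren)
  node 4: 0 child(ren)
  node 26: 1 child(ren)
  node 46: 2 child(ren)
  node 40: 1 child(ren)
  node 35: 0 child(ren)
  node 49: 0 child(ren)
Matching nodes: [9, 26, 40]
Count of nodes with exactly one child: 3


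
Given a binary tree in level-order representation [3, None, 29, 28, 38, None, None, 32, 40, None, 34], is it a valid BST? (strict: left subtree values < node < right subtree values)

Level-order array: [3, None, 29, 28, 38, None, None, 32, 40, None, 34]
Validate using subtree bounds (lo, hi): at each node, require lo < value < hi,
then recurse left with hi=value and right with lo=value.
Preorder trace (stopping at first violation):
  at node 3 with bounds (-inf, +inf): OK
  at node 29 with bounds (3, +inf): OK
  at node 28 with bounds (3, 29): OK
  at node 38 with bounds (29, +inf): OK
  at node 32 with bounds (29, 38): OK
  at node 34 with bounds (32, 38): OK
  at node 40 with bounds (38, +inf): OK
No violation found at any node.
Result: Valid BST


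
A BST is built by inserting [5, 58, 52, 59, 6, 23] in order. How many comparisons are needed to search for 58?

Search path for 58: 5 -> 58
Found: True
Comparisons: 2


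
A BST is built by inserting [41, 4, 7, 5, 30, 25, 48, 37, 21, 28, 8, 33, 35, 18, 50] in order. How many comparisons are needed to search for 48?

Search path for 48: 41 -> 48
Found: True
Comparisons: 2


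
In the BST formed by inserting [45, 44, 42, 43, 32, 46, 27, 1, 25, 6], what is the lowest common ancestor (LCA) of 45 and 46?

Tree insertion order: [45, 44, 42, 43, 32, 46, 27, 1, 25, 6]
Tree (level-order array): [45, 44, 46, 42, None, None, None, 32, 43, 27, None, None, None, 1, None, None, 25, 6]
In a BST, the LCA of p=45, q=46 is the first node v on the
root-to-leaf path with p <= v <= q (go left if both < v, right if both > v).
Walk from root:
  at 45: 45 <= 45 <= 46, this is the LCA
LCA = 45
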